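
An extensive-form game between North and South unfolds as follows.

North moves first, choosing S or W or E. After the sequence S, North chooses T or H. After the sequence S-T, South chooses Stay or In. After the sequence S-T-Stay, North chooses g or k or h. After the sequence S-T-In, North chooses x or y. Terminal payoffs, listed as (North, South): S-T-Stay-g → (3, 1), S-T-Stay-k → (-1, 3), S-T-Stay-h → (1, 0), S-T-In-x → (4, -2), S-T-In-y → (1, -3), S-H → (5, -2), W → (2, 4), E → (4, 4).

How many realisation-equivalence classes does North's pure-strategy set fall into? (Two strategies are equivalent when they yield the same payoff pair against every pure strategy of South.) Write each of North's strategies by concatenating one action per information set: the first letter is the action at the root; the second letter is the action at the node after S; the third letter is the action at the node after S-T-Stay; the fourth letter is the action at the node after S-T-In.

9

North has 36 pure strategies: STgx, STgy, STkx, STky, SThx, SThy, SHgx, SHgy, SHkx, SHky, SHhx, SHhy, WTgx, WTgy, WTkx, WTky, WThx, WThy, WHgx, WHgy, WHkx, WHky, WHhx, WHhy, ETgx, ETgy, ETkx, ETky, EThx, EThy, EHgx, EHgy, EHkx, EHky, EHhx, EHhy. Columns: Stay, In.
{STgx} → row (3,1) (4,-2)
{STgy} → row (3,1) (1,-3)
{STkx} → row (-1,3) (4,-2)
{STky} → row (-1,3) (1,-3)
{SThx} → row (1,0) (4,-2)
{SThy} → row (1,0) (1,-3)
{SHgx, SHgy, SHkx, SHky, SHhx, SHhy} → row (5,-2) (5,-2)
{WTgx, WTgy, WTkx, WTky, WThx, WThy, WHgx, WHgy, WHkx, WHky, WHhx, WHhy} → row (2,4) (2,4)
{ETgx, ETgy, ETkx, ETky, EThx, EThy, EHgx, EHgy, EHkx, EHky, EHhx, EHhy} → row (4,4) (4,4)
That's 9 distinct rows out of 36 strategies.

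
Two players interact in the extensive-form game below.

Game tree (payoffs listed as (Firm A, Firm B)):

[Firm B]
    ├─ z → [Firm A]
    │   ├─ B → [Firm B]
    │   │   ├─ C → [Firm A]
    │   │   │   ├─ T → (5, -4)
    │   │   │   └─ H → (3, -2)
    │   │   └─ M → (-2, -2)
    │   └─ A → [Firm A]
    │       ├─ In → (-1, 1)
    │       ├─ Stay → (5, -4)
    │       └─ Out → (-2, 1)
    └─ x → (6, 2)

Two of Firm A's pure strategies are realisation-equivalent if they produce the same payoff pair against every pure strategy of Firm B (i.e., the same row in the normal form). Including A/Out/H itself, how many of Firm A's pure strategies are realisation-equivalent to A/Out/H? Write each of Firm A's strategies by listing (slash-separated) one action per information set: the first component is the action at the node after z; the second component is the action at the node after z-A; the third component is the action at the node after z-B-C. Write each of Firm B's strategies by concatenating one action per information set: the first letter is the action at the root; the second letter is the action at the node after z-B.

2

Row for A/Out/H (columns zC, zM, xC, xM): (-2,1) (-2,1) (6,2) (6,2).
Under A/Out/H, Firm A's choice at the node after z-B-C can never be reached regardless of what Firm B does, so varying those choices leaves every outcome unchanged.
Holding the reachable choices fixed and varying the unreachable one freely already gives 2 equivalent strategies.
No other strategy reproduces this row, so those 2 are the full class: A/Out/T, A/Out/H.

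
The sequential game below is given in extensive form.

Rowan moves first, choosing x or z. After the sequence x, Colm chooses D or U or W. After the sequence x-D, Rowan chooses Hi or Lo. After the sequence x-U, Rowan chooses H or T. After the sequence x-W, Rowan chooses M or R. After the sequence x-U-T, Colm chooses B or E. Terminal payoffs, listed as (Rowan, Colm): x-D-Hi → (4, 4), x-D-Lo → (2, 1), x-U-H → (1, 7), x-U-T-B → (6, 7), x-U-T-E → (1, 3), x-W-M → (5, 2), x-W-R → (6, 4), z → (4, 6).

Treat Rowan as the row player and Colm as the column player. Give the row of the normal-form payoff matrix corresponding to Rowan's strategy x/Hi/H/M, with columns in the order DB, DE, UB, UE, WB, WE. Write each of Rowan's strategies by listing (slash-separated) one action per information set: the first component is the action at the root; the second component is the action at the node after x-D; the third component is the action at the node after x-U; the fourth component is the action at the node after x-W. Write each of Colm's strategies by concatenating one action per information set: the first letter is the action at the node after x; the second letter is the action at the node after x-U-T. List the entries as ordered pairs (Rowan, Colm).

vs DB: Rowan plays x → Colm plays D at [x] → Rowan plays Hi at [x-D] → (4, 4)
vs DE: Rowan plays x → Colm plays D at [x] → Rowan plays Hi at [x-D] → (4, 4)
vs UB: Rowan plays x → Colm plays U at [x] → Rowan plays H at [x-U] → (1, 7)
vs UE: Rowan plays x → Colm plays U at [x] → Rowan plays H at [x-U] → (1, 7)
vs WB: Rowan plays x → Colm plays W at [x] → Rowan plays M at [x-W] → (5, 2)
vs WE: Rowan plays x → Colm plays W at [x] → Rowan plays M at [x-W] → (5, 2)

(4,4) (4,4) (1,7) (1,7) (5,2) (5,2)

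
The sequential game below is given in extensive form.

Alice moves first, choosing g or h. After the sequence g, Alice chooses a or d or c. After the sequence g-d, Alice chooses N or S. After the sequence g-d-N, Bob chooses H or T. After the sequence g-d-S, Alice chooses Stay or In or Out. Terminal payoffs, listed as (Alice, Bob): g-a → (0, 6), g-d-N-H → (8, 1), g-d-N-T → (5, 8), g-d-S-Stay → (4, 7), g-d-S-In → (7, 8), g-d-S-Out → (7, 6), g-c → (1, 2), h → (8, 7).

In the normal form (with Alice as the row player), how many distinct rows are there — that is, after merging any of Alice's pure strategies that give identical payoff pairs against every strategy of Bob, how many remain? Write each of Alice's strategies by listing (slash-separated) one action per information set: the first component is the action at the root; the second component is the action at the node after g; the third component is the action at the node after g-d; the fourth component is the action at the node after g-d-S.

Alice has 36 pure strategies: g/a/N/Stay, g/a/N/In, g/a/N/Out, g/a/S/Stay, g/a/S/In, g/a/S/Out, g/d/N/Stay, g/d/N/In, g/d/N/Out, g/d/S/Stay, g/d/S/In, g/d/S/Out, g/c/N/Stay, g/c/N/In, g/c/N/Out, g/c/S/Stay, g/c/S/In, g/c/S/Out, h/a/N/Stay, h/a/N/In, h/a/N/Out, h/a/S/Stay, h/a/S/In, h/a/S/Out, h/d/N/Stay, h/d/N/In, h/d/N/Out, h/d/S/Stay, h/d/S/In, h/d/S/Out, h/c/N/Stay, h/c/N/In, h/c/N/Out, h/c/S/Stay, h/c/S/In, h/c/S/Out. Columns: H, T.
{g/a/N/Stay, g/a/N/In, g/a/N/Out, g/a/S/Stay, g/a/S/In, g/a/S/Out} → row (0,6) (0,6)
{g/d/N/Stay, g/d/N/In, g/d/N/Out} → row (8,1) (5,8)
{g/d/S/Stay} → row (4,7) (4,7)
{g/d/S/In} → row (7,8) (7,8)
{g/d/S/Out} → row (7,6) (7,6)
{g/c/N/Stay, g/c/N/In, g/c/N/Out, g/c/S/Stay, g/c/S/In, g/c/S/Out} → row (1,2) (1,2)
{h/a/N/Stay, h/a/N/In, h/a/N/Out, h/a/S/Stay, h/a/S/In, h/a/S/Out, h/d/N/Stay, h/d/N/In, h/d/N/Out, h/d/S/Stay, h/d/S/In, h/d/S/Out, h/c/N/Stay, h/c/N/In, h/c/N/Out, h/c/S/Stay, h/c/S/In, h/c/S/Out} → row (8,7) (8,7)
That's 7 distinct rows out of 36 strategies.

7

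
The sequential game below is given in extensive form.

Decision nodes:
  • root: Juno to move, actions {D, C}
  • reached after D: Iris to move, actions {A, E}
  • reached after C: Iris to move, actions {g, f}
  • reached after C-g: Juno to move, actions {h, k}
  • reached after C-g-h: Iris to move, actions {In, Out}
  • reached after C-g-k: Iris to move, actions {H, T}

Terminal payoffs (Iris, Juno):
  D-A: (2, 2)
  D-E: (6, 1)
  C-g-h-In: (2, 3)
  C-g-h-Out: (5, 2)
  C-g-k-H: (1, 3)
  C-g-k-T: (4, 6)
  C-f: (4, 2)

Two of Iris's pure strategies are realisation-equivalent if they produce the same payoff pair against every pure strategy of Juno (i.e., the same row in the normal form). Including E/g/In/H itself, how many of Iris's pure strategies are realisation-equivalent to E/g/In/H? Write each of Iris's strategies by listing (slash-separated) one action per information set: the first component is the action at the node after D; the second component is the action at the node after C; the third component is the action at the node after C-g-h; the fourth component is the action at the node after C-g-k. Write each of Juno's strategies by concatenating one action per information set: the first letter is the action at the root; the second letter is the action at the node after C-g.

1

Row for E/g/In/H (columns Dh, Dk, Ch, Ck): (6,1) (6,1) (2,3) (1,3).
Every one of Iris's information sets is on the play path for some reply by Juno when Iris follows E/g/In/H.
Changing the action at any of them therefore changes at least one column, so only E/g/In/H itself gives this row.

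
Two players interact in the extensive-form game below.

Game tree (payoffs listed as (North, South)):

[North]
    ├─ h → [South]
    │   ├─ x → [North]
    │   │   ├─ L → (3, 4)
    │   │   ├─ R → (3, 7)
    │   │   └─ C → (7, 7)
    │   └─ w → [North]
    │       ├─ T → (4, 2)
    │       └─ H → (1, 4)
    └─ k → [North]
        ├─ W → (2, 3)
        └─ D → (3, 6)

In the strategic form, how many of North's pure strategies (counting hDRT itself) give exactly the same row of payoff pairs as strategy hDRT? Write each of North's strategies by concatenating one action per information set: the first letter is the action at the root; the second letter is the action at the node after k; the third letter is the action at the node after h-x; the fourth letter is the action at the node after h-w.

Row for hDRT (columns x, w): (3,7) (4,2).
Under hDRT, North's choice at the node after k can never be reached regardless of what South does, so varying those choices leaves every outcome unchanged.
Holding the reachable choices fixed and varying the unreachable one freely already gives 2 equivalent strategies.
No other strategy reproduces this row, so those 2 are the full class: hWRT, hDRT.

2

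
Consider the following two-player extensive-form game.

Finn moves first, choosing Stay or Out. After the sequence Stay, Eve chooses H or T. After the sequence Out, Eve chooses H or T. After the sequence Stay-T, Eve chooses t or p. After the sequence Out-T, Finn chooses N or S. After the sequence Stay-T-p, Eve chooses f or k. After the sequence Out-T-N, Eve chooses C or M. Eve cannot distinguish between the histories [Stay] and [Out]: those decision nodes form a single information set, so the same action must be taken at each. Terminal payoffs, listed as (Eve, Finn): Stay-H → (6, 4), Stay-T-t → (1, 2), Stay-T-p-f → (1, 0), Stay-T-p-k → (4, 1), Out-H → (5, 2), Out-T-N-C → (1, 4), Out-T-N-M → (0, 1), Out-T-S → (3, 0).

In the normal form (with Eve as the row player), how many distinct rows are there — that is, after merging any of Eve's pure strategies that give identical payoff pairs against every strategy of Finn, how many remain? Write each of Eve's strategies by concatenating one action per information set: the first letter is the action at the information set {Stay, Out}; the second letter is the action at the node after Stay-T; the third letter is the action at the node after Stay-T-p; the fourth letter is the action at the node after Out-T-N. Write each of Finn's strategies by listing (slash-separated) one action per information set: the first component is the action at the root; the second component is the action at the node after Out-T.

Eve has 16 pure strategies: HtfC, HtfM, HtkC, HtkM, HpfC, HpfM, HpkC, HpkM, TtfC, TtfM, TtkC, TtkM, TpfC, TpfM, TpkC, TpkM. Columns: Stay/N, Stay/S, Out/N, Out/S.
{HtfC, HtfM, HtkC, HtkM, HpfC, HpfM, HpkC, HpkM} → row (6,4) (6,4) (5,2) (5,2)
{TtfC, TtkC} → row (1,2) (1,2) (1,4) (3,0)
{TtfM, TtkM} → row (1,2) (1,2) (0,1) (3,0)
{TpfC} → row (1,0) (1,0) (1,4) (3,0)
{TpfM} → row (1,0) (1,0) (0,1) (3,0)
{TpkC} → row (4,1) (4,1) (1,4) (3,0)
{TpkM} → row (4,1) (4,1) (0,1) (3,0)
That's 7 distinct rows out of 16 strategies.

7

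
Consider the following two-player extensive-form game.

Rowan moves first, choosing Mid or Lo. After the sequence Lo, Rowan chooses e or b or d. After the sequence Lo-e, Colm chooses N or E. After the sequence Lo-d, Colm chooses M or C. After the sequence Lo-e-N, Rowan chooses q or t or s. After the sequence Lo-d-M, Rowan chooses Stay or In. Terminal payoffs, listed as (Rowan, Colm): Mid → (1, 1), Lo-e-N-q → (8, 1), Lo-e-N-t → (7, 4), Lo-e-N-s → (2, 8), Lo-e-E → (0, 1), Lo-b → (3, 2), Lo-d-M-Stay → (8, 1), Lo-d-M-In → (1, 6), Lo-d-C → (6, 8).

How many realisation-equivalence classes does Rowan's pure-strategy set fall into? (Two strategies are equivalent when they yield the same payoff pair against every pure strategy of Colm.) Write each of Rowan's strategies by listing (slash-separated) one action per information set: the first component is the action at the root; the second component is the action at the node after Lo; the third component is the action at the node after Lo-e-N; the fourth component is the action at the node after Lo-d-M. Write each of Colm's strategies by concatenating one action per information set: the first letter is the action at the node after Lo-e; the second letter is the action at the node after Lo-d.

Rowan has 36 pure strategies: Mid/e/q/Stay, Mid/e/q/In, Mid/e/t/Stay, Mid/e/t/In, Mid/e/s/Stay, Mid/e/s/In, Mid/b/q/Stay, Mid/b/q/In, Mid/b/t/Stay, Mid/b/t/In, Mid/b/s/Stay, Mid/b/s/In, Mid/d/q/Stay, Mid/d/q/In, Mid/d/t/Stay, Mid/d/t/In, Mid/d/s/Stay, Mid/d/s/In, Lo/e/q/Stay, Lo/e/q/In, Lo/e/t/Stay, Lo/e/t/In, Lo/e/s/Stay, Lo/e/s/In, Lo/b/q/Stay, Lo/b/q/In, Lo/b/t/Stay, Lo/b/t/In, Lo/b/s/Stay, Lo/b/s/In, Lo/d/q/Stay, Lo/d/q/In, Lo/d/t/Stay, Lo/d/t/In, Lo/d/s/Stay, Lo/d/s/In. Columns: NM, NC, EM, EC.
{Mid/e/q/Stay, Mid/e/q/In, Mid/e/t/Stay, Mid/e/t/In, Mid/e/s/Stay, Mid/e/s/In, Mid/b/q/Stay, Mid/b/q/In, Mid/b/t/Stay, Mid/b/t/In, Mid/b/s/Stay, Mid/b/s/In, Mid/d/q/Stay, Mid/d/q/In, Mid/d/t/Stay, Mid/d/t/In, Mid/d/s/Stay, Mid/d/s/In} → row (1,1) (1,1) (1,1) (1,1)
{Lo/e/q/Stay, Lo/e/q/In} → row (8,1) (8,1) (0,1) (0,1)
{Lo/e/t/Stay, Lo/e/t/In} → row (7,4) (7,4) (0,1) (0,1)
{Lo/e/s/Stay, Lo/e/s/In} → row (2,8) (2,8) (0,1) (0,1)
{Lo/b/q/Stay, Lo/b/q/In, Lo/b/t/Stay, Lo/b/t/In, Lo/b/s/Stay, Lo/b/s/In} → row (3,2) (3,2) (3,2) (3,2)
{Lo/d/q/Stay, Lo/d/t/Stay, Lo/d/s/Stay} → row (8,1) (6,8) (8,1) (6,8)
{Lo/d/q/In, Lo/d/t/In, Lo/d/s/In} → row (1,6) (6,8) (1,6) (6,8)
That's 7 distinct rows out of 36 strategies.

7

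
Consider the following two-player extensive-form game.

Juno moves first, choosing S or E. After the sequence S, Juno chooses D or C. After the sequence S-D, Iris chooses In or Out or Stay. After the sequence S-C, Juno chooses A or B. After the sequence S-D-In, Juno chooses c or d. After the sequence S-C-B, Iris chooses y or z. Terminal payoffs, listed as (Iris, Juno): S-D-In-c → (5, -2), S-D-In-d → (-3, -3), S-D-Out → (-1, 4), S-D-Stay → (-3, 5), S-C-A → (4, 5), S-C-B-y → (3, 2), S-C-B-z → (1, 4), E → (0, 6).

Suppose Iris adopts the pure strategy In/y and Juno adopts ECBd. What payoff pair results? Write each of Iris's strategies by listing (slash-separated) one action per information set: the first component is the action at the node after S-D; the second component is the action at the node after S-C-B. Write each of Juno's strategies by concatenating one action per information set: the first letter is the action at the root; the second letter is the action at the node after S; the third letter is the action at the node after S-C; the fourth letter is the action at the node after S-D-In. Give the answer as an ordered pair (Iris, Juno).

Trace the play path from the root:
  Juno plays E
→ terminal payoff (0, 6).
(Iris's choice at the node after S-D is never reached on this path, so it doesn't affect the outcome.)

(0, 6)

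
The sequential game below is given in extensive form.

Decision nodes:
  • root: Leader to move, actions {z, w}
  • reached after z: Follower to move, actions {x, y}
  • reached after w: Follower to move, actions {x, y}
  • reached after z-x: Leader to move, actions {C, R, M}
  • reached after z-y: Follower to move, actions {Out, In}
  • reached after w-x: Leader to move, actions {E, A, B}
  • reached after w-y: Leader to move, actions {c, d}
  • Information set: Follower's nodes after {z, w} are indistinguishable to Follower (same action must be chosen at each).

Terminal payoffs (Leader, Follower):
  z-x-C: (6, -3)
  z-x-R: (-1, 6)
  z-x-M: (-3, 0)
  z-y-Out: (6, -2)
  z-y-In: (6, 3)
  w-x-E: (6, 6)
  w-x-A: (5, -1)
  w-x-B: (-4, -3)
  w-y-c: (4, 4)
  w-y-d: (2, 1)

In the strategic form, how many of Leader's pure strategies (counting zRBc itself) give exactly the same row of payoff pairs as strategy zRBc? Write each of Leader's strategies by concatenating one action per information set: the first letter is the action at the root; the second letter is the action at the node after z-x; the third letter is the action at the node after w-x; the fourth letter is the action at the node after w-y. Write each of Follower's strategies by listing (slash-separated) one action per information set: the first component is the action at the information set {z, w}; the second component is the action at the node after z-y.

Row for zRBc (columns x/Out, x/In, y/Out, y/In): (-1,6) (-1,6) (6,-2) (6,3).
Under zRBc, Leader's choice at the node after w-x and at the node after w-y can never be reached regardless of what Follower does, so varying those choices leaves every outcome unchanged.
Holding the reachable choices fixed and varying the unreachable ones freely already gives 3 × 2 = 6 equivalent strategies.
No other strategy reproduces this row, so those 6 are the full class: zREc, zREd, zRAc, zRAd, zRBc, zRBd.

6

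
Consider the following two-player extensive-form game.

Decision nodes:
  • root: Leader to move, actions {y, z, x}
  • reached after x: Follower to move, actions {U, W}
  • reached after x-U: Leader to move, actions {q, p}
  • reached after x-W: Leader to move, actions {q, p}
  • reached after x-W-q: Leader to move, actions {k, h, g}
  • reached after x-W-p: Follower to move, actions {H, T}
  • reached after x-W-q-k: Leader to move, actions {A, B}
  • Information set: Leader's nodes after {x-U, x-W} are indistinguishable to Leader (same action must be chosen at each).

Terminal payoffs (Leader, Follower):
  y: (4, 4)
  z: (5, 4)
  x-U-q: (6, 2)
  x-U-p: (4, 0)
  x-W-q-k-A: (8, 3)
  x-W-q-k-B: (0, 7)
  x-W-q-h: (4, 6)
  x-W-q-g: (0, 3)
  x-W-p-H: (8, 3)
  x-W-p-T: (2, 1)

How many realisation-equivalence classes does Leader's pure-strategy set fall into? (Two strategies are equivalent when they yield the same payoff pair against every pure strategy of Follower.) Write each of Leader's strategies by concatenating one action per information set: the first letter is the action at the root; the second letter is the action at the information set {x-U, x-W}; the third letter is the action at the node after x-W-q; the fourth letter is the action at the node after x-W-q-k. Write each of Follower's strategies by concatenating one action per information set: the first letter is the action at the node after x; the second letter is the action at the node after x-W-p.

7

Leader has 36 pure strategies: yqkA, yqkB, yqhA, yqhB, yqgA, yqgB, ypkA, ypkB, yphA, yphB, ypgA, ypgB, zqkA, zqkB, zqhA, zqhB, zqgA, zqgB, zpkA, zpkB, zphA, zphB, zpgA, zpgB, xqkA, xqkB, xqhA, xqhB, xqgA, xqgB, xpkA, xpkB, xphA, xphB, xpgA, xpgB. Columns: UH, UT, WH, WT.
{yqkA, yqkB, yqhA, yqhB, yqgA, yqgB, ypkA, ypkB, yphA, yphB, ypgA, ypgB} → row (4,4) (4,4) (4,4) (4,4)
{zqkA, zqkB, zqhA, zqhB, zqgA, zqgB, zpkA, zpkB, zphA, zphB, zpgA, zpgB} → row (5,4) (5,4) (5,4) (5,4)
{xqkA} → row (6,2) (6,2) (8,3) (8,3)
{xqkB} → row (6,2) (6,2) (0,7) (0,7)
{xqhA, xqhB} → row (6,2) (6,2) (4,6) (4,6)
{xqgA, xqgB} → row (6,2) (6,2) (0,3) (0,3)
{xpkA, xpkB, xphA, xphB, xpgA, xpgB} → row (4,0) (4,0) (8,3) (2,1)
That's 7 distinct rows out of 36 strategies.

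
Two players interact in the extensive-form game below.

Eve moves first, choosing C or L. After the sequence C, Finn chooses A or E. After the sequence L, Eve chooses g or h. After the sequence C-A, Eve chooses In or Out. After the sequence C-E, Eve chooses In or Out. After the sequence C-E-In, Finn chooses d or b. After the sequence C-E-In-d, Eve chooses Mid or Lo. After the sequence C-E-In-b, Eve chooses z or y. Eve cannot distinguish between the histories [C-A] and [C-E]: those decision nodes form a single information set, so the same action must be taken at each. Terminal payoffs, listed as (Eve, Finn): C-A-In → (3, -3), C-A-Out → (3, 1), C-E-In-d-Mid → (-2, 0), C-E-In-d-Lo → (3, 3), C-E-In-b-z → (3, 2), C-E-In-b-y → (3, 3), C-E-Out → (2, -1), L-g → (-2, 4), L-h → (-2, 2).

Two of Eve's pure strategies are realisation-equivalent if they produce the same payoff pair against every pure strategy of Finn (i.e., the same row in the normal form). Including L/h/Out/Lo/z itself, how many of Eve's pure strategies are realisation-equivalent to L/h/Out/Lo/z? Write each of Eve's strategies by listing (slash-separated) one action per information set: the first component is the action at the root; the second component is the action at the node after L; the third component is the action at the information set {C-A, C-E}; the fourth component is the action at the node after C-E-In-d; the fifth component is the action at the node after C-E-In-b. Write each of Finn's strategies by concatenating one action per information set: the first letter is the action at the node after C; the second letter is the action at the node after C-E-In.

8

Row for L/h/Out/Lo/z (columns Ad, Ab, Ed, Eb): (-2,2) (-2,2) (-2,2) (-2,2).
Under L/h/Out/Lo/z, Eve's choice at the information set {C-A, C-E} and at the node after C-E-In-d and at the node after C-E-In-b can never be reached regardless of what Finn does, so varying those choices leaves every outcome unchanged.
Holding the reachable choices fixed and varying the unreachable ones freely already gives 2 × 2 × 2 = 8 equivalent strategies.
No other strategy reproduces this row, so those 8 are the full class: L/h/In/Mid/z, L/h/In/Mid/y, L/h/In/Lo/z, L/h/In/Lo/y, L/h/Out/Mid/z, L/h/Out/Mid/y, L/h/Out/Lo/z, L/h/Out/Lo/y.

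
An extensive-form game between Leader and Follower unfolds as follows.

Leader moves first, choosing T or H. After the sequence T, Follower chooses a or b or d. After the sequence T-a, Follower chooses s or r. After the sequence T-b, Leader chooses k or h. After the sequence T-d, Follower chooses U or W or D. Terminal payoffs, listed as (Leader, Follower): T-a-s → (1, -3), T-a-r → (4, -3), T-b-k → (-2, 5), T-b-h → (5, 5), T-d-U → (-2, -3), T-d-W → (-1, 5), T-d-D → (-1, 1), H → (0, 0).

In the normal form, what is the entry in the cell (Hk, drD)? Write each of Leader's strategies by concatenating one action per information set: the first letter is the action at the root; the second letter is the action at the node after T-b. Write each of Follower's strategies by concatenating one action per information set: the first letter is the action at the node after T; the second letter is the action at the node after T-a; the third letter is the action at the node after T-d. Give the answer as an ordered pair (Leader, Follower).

Trace the play path from the root:
  Leader plays H
→ terminal payoff (0, 0).
(Leader's choice at the node after T-b is never reached on this path, so it doesn't affect the outcome.)

(0, 0)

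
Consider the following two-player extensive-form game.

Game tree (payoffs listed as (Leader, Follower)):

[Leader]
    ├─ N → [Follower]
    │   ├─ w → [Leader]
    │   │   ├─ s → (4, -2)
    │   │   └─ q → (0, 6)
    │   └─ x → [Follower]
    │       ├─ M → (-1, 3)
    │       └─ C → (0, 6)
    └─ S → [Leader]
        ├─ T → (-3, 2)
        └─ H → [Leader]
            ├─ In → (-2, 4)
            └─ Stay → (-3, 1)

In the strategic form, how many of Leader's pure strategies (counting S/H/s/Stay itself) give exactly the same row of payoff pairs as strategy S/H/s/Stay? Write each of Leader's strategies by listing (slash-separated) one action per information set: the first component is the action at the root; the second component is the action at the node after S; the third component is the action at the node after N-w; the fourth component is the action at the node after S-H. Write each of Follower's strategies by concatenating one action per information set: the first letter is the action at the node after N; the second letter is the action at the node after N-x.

2

Row for S/H/s/Stay (columns wM, wC, xM, xC): (-3,1) (-3,1) (-3,1) (-3,1).
Under S/H/s/Stay, Leader's choice at the node after N-w can never be reached regardless of what Follower does, so varying those choices leaves every outcome unchanged.
Holding the reachable choices fixed and varying the unreachable one freely already gives 2 equivalent strategies.
No other strategy reproduces this row, so those 2 are the full class: S/H/s/Stay, S/H/q/Stay.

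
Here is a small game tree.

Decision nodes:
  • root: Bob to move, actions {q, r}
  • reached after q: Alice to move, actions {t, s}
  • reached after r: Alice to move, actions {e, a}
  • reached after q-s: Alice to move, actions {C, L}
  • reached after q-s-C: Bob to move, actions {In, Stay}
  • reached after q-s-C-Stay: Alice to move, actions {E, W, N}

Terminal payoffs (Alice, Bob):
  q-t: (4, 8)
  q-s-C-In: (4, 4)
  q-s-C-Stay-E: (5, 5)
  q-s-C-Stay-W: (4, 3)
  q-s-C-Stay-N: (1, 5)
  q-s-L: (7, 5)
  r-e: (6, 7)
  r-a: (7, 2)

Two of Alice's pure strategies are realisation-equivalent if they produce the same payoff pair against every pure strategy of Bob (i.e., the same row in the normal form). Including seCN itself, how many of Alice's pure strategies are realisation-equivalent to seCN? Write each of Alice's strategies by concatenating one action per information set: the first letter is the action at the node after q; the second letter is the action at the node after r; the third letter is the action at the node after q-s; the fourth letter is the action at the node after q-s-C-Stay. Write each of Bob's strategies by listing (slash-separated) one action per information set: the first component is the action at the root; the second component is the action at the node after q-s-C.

1

Row for seCN (columns q/In, q/Stay, r/In, r/Stay): (4,4) (1,5) (6,7) (6,7).
Every one of Alice's information sets is on the play path for some reply by Bob when Alice follows seCN.
Changing the action at any of them therefore changes at least one column, so only seCN itself gives this row.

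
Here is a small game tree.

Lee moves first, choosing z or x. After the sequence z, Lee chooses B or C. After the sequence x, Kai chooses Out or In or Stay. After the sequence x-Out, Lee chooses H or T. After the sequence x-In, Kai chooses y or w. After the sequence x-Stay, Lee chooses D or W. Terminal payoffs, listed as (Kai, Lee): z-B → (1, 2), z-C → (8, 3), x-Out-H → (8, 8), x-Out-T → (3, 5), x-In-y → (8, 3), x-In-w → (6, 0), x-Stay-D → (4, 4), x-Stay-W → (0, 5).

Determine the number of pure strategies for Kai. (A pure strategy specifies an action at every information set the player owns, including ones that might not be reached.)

6

Kai owns the node after x with actions {Out, In, Stay} — three choices.
Kai owns the node after x-In with actions {y, w} — two choices.
A pure strategy fixes one action at each information set independently, so the count is the product 3 × 2 = 6.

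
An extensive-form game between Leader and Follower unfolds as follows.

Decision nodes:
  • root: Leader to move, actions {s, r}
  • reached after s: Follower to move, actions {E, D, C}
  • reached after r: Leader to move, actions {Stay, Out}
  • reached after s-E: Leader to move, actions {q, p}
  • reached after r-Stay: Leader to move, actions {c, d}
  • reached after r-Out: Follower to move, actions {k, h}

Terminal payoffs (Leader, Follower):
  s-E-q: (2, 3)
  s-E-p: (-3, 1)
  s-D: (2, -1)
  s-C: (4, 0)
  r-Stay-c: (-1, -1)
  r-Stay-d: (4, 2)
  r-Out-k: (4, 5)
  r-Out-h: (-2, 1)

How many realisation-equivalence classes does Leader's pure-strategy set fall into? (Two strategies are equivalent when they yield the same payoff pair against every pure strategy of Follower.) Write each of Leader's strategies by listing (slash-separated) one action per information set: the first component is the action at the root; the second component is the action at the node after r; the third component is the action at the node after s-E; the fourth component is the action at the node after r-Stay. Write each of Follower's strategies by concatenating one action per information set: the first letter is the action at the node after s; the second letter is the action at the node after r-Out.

Leader has 16 pure strategies: s/Stay/q/c, s/Stay/q/d, s/Stay/p/c, s/Stay/p/d, s/Out/q/c, s/Out/q/d, s/Out/p/c, s/Out/p/d, r/Stay/q/c, r/Stay/q/d, r/Stay/p/c, r/Stay/p/d, r/Out/q/c, r/Out/q/d, r/Out/p/c, r/Out/p/d. Columns: Ek, Eh, Dk, Dh, Ck, Ch.
{s/Stay/q/c, s/Stay/q/d, s/Out/q/c, s/Out/q/d} → row (2,3) (2,3) (2,-1) (2,-1) (4,0) (4,0)
{s/Stay/p/c, s/Stay/p/d, s/Out/p/c, s/Out/p/d} → row (-3,1) (-3,1) (2,-1) (2,-1) (4,0) (4,0)
{r/Stay/q/c, r/Stay/p/c} → row (-1,-1) (-1,-1) (-1,-1) (-1,-1) (-1,-1) (-1,-1)
{r/Stay/q/d, r/Stay/p/d} → row (4,2) (4,2) (4,2) (4,2) (4,2) (4,2)
{r/Out/q/c, r/Out/q/d, r/Out/p/c, r/Out/p/d} → row (4,5) (-2,1) (4,5) (-2,1) (4,5) (-2,1)
That's 5 distinct rows out of 16 strategies.

5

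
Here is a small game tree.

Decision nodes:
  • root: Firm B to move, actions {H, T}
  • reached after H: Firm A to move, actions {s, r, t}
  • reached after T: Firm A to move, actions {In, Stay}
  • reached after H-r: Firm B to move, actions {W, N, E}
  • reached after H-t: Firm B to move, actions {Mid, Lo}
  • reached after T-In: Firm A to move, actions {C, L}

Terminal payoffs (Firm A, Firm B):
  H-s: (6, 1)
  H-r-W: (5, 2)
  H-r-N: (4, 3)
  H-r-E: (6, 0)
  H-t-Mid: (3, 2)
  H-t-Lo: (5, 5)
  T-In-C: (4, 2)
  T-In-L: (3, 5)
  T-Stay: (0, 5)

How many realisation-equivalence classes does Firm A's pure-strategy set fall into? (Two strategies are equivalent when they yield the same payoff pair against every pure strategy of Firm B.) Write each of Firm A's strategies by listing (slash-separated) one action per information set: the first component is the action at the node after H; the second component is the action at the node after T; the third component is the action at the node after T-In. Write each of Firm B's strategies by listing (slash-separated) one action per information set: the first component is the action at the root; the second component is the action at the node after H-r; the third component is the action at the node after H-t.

Firm A has 12 pure strategies: s/In/C, s/In/L, s/Stay/C, s/Stay/L, r/In/C, r/In/L, r/Stay/C, r/Stay/L, t/In/C, t/In/L, t/Stay/C, t/Stay/L. Columns: H/W/Mid, H/W/Lo, H/N/Mid, H/N/Lo, H/E/Mid, H/E/Lo, T/W/Mid, T/W/Lo, T/N/Mid, T/N/Lo, T/E/Mid, T/E/Lo.
{s/In/C} → row (6,1) (6,1) (6,1) (6,1) (6,1) (6,1) (4,2) (4,2) (4,2) (4,2) (4,2) (4,2)
{s/In/L} → row (6,1) (6,1) (6,1) (6,1) (6,1) (6,1) (3,5) (3,5) (3,5) (3,5) (3,5) (3,5)
{s/Stay/C, s/Stay/L} → row (6,1) (6,1) (6,1) (6,1) (6,1) (6,1) (0,5) (0,5) (0,5) (0,5) (0,5) (0,5)
{r/In/C} → row (5,2) (5,2) (4,3) (4,3) (6,0) (6,0) (4,2) (4,2) (4,2) (4,2) (4,2) (4,2)
{r/In/L} → row (5,2) (5,2) (4,3) (4,3) (6,0) (6,0) (3,5) (3,5) (3,5) (3,5) (3,5) (3,5)
{r/Stay/C, r/Stay/L} → row (5,2) (5,2) (4,3) (4,3) (6,0) (6,0) (0,5) (0,5) (0,5) (0,5) (0,5) (0,5)
{t/In/C} → row (3,2) (5,5) (3,2) (5,5) (3,2) (5,5) (4,2) (4,2) (4,2) (4,2) (4,2) (4,2)
{t/In/L} → row (3,2) (5,5) (3,2) (5,5) (3,2) (5,5) (3,5) (3,5) (3,5) (3,5) (3,5) (3,5)
{t/Stay/C, t/Stay/L} → row (3,2) (5,5) (3,2) (5,5) (3,2) (5,5) (0,5) (0,5) (0,5) (0,5) (0,5) (0,5)
That's 9 distinct rows out of 12 strategies.

9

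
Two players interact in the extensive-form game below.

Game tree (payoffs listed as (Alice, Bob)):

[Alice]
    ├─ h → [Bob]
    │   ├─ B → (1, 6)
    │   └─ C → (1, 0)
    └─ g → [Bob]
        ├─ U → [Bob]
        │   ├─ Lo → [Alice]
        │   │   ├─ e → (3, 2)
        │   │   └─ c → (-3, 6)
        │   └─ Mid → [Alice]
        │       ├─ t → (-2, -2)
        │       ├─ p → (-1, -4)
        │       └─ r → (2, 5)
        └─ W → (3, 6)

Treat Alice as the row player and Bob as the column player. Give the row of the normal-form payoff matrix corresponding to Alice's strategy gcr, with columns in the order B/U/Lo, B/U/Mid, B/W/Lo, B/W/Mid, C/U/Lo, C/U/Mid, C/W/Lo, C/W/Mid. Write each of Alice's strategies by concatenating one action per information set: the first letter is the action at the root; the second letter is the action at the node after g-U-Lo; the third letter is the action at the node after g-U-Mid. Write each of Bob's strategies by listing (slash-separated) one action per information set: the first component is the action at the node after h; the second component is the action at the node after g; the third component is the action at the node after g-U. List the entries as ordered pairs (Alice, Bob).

vs B/U/Lo: Alice plays g → Bob plays U at [g] → Bob plays Lo at [g-U] → Alice plays c at [g-U-Lo] → (-3, 6)
vs B/U/Mid: Alice plays g → Bob plays U at [g] → Bob plays Mid at [g-U] → Alice plays r at [g-U-Mid] → (2, 5)
vs B/W/Lo: Alice plays g → Bob plays W at [g] → (3, 6)
vs B/W/Mid: Alice plays g → Bob plays W at [g] → (3, 6)
vs C/U/Lo: Alice plays g → Bob plays U at [g] → Bob plays Lo at [g-U] → Alice plays c at [g-U-Lo] → (-3, 6)
vs C/U/Mid: Alice plays g → Bob plays U at [g] → Bob plays Mid at [g-U] → Alice plays r at [g-U-Mid] → (2, 5)
vs C/W/Lo: Alice plays g → Bob plays W at [g] → (3, 6)
vs C/W/Mid: Alice plays g → Bob plays W at [g] → (3, 6)

(-3,6) (2,5) (3,6) (3,6) (-3,6) (2,5) (3,6) (3,6)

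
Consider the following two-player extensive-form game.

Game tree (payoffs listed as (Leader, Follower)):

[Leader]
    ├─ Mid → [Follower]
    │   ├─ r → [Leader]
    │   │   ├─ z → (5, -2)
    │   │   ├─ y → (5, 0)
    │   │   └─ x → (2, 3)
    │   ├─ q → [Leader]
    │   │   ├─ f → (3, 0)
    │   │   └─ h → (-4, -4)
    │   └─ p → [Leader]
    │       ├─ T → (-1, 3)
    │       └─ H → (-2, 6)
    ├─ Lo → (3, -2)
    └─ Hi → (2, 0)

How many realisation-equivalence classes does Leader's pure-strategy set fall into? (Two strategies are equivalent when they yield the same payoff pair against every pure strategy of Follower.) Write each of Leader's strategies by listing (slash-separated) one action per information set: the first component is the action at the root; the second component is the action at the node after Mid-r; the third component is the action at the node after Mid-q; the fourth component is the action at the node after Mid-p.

Leader has 36 pure strategies: Mid/z/f/T, Mid/z/f/H, Mid/z/h/T, Mid/z/h/H, Mid/y/f/T, Mid/y/f/H, Mid/y/h/T, Mid/y/h/H, Mid/x/f/T, Mid/x/f/H, Mid/x/h/T, Mid/x/h/H, Lo/z/f/T, Lo/z/f/H, Lo/z/h/T, Lo/z/h/H, Lo/y/f/T, Lo/y/f/H, Lo/y/h/T, Lo/y/h/H, Lo/x/f/T, Lo/x/f/H, Lo/x/h/T, Lo/x/h/H, Hi/z/f/T, Hi/z/f/H, Hi/z/h/T, Hi/z/h/H, Hi/y/f/T, Hi/y/f/H, Hi/y/h/T, Hi/y/h/H, Hi/x/f/T, Hi/x/f/H, Hi/x/h/T, Hi/x/h/H. Columns: r, q, p.
{Mid/z/f/T} → row (5,-2) (3,0) (-1,3)
{Mid/z/f/H} → row (5,-2) (3,0) (-2,6)
{Mid/z/h/T} → row (5,-2) (-4,-4) (-1,3)
{Mid/z/h/H} → row (5,-2) (-4,-4) (-2,6)
{Mid/y/f/T} → row (5,0) (3,0) (-1,3)
{Mid/y/f/H} → row (5,0) (3,0) (-2,6)
{Mid/y/h/T} → row (5,0) (-4,-4) (-1,3)
{Mid/y/h/H} → row (5,0) (-4,-4) (-2,6)
{Mid/x/f/T} → row (2,3) (3,0) (-1,3)
{Mid/x/f/H} → row (2,3) (3,0) (-2,6)
{Mid/x/h/T} → row (2,3) (-4,-4) (-1,3)
{Mid/x/h/H} → row (2,3) (-4,-4) (-2,6)
{Lo/z/f/T, Lo/z/f/H, Lo/z/h/T, Lo/z/h/H, Lo/y/f/T, Lo/y/f/H, Lo/y/h/T, Lo/y/h/H, Lo/x/f/T, Lo/x/f/H, Lo/x/h/T, Lo/x/h/H} → row (3,-2) (3,-2) (3,-2)
{Hi/z/f/T, Hi/z/f/H, Hi/z/h/T, Hi/z/h/H, Hi/y/f/T, Hi/y/f/H, Hi/y/h/T, Hi/y/h/H, Hi/x/f/T, Hi/x/f/H, Hi/x/h/T, Hi/x/h/H} → row (2,0) (2,0) (2,0)
That's 14 distinct rows out of 36 strategies.

14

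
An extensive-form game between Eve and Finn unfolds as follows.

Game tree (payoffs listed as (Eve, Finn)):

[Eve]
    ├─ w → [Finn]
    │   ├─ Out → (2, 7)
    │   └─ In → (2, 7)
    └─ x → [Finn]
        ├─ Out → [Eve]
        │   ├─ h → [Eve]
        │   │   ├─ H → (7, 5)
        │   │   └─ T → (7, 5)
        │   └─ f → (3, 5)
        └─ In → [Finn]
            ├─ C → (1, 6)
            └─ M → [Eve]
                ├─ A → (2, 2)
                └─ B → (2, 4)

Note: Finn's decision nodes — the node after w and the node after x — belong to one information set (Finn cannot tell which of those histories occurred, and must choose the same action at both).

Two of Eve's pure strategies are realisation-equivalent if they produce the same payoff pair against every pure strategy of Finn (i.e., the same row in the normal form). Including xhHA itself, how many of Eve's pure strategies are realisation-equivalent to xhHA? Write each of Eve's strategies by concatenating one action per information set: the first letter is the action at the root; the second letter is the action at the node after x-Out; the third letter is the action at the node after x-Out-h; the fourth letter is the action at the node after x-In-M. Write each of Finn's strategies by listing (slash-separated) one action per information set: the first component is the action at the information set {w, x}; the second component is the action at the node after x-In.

Row for xhHA (columns Out/C, Out/M, In/C, In/M): (7,5) (7,5) (1,6) (2,2).
Every one of Eve's information sets is on the play path for some reply by Finn when Eve follows xhHA.
Even so, xhTA happens to produce the same payoff in every column — so 2 strategies share this row.

2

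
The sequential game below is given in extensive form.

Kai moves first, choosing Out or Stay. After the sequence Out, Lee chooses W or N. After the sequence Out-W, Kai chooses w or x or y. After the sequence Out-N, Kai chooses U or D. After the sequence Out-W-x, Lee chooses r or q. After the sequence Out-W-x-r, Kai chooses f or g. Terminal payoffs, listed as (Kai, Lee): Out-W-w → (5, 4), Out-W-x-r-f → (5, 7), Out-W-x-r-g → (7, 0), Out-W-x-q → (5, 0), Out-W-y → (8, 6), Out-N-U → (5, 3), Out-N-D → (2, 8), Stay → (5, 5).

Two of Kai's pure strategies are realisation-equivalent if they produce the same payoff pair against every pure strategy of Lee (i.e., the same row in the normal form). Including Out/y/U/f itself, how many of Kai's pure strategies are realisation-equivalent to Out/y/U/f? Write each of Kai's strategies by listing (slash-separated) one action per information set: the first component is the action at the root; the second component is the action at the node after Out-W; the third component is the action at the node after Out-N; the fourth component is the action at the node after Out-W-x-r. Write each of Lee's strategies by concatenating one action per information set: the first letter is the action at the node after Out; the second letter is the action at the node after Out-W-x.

2

Row for Out/y/U/f (columns Wr, Wq, Nr, Nq): (8,6) (8,6) (5,3) (5,3).
Under Out/y/U/f, Kai's choice at the node after Out-W-x-r can never be reached regardless of what Lee does, so varying those choices leaves every outcome unchanged.
Holding the reachable choices fixed and varying the unreachable one freely already gives 2 equivalent strategies.
No other strategy reproduces this row, so those 2 are the full class: Out/y/U/f, Out/y/U/g.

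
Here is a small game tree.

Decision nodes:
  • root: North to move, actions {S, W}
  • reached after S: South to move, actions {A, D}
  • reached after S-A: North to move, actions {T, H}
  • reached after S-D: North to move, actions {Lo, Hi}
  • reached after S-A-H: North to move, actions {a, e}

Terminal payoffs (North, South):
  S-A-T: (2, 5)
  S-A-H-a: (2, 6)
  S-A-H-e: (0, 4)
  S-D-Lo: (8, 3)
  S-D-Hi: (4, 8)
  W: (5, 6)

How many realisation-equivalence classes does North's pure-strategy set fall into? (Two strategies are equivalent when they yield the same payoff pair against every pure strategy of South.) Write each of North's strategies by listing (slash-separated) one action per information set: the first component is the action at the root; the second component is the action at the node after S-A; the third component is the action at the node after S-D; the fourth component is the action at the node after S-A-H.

7

North has 16 pure strategies: S/T/Lo/a, S/T/Lo/e, S/T/Hi/a, S/T/Hi/e, S/H/Lo/a, S/H/Lo/e, S/H/Hi/a, S/H/Hi/e, W/T/Lo/a, W/T/Lo/e, W/T/Hi/a, W/T/Hi/e, W/H/Lo/a, W/H/Lo/e, W/H/Hi/a, W/H/Hi/e. Columns: A, D.
{S/T/Lo/a, S/T/Lo/e} → row (2,5) (8,3)
{S/T/Hi/a, S/T/Hi/e} → row (2,5) (4,8)
{S/H/Lo/a} → row (2,6) (8,3)
{S/H/Lo/e} → row (0,4) (8,3)
{S/H/Hi/a} → row (2,6) (4,8)
{S/H/Hi/e} → row (0,4) (4,8)
{W/T/Lo/a, W/T/Lo/e, W/T/Hi/a, W/T/Hi/e, W/H/Lo/a, W/H/Lo/e, W/H/Hi/a, W/H/Hi/e} → row (5,6) (5,6)
That's 7 distinct rows out of 16 strategies.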